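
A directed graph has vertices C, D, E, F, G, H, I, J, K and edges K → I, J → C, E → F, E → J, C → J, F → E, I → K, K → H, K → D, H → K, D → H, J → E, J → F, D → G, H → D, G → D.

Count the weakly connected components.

2

From C: component {C, E, F, J}.
From D: component {D, G, H, I, K}.
That's 2 components.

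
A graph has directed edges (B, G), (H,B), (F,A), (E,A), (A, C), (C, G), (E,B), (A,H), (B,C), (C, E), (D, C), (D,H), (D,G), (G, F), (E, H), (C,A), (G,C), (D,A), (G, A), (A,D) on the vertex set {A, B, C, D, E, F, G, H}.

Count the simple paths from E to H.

15

E→A→D→H
E→A→H
E→B→C→A→D→H
E→B→C→A→H
E→B→C→G→A→D→H
E→B→C→G→A→H
E→B→C→G→F→A→D→H
E→B→C→G→F→A→H
E→B→G→A→D→H
E→B→G→A→H
E→B→G→C→A→D→H
E→B→G→C→A→H
E→B→G→F→A→D→H
E→B→G→F→A→H
E→H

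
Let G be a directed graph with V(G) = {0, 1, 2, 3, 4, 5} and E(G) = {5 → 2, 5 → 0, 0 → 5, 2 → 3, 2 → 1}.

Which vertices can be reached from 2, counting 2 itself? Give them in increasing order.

1, 2, 3

Start at 2.
Its neighbours: 1, 3.
Nothing further is reachable.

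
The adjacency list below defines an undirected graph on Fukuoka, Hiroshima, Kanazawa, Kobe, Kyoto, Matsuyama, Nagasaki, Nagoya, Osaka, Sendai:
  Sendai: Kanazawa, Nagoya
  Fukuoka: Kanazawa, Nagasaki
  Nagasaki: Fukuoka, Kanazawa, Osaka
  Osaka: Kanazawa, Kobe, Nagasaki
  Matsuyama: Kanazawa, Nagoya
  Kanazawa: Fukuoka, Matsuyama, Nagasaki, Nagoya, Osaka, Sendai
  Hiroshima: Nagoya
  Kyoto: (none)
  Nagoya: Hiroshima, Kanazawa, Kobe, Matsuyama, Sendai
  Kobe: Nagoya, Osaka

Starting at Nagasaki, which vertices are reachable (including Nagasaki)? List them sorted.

Fukuoka, Hiroshima, Kanazawa, Kobe, Matsuyama, Nagasaki, Nagoya, Osaka, Sendai

Start at Nagasaki.
Its neighbours: Fukuoka, Kanazawa, Osaka.
Then their neighbours: Kobe, Matsuyama, Nagoya, Sendai.
Then next layer: Hiroshima.
Nothing further is reachable.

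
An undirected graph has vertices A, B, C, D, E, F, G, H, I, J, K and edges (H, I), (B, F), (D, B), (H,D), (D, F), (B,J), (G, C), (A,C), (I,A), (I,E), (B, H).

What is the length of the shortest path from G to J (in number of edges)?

Distance 0: G.
Distance 1: C.
Distance 2: A.
Distance 3: I.
Distance 4: E, H.
Distance 5: B, D.
Distance 6: F, J — contains J.

6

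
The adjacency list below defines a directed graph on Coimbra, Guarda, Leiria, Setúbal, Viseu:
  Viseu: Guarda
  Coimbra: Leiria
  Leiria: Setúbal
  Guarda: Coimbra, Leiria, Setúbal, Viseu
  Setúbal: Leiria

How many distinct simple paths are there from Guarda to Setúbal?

Guarda→Coimbra→Leiria→Setúbal
Guarda→Leiria→Setúbal
Guarda→Setúbal

3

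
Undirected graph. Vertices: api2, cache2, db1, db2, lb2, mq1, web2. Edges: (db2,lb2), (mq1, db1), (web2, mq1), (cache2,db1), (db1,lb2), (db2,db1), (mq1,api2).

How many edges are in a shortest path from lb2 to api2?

Distance 0: lb2.
Distance 1: db1, db2.
Distance 2: cache2, mq1.
Distance 3: api2, web2 — contains api2.

3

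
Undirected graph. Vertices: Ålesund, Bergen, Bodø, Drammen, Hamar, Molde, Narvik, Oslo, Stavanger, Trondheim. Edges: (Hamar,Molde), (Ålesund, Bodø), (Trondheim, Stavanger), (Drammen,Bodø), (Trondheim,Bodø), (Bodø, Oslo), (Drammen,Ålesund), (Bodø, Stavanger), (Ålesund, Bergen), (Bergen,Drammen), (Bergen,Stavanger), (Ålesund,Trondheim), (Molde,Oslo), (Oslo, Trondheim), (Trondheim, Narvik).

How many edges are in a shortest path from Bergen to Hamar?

5

Distance 0: Bergen.
Distance 1: Ålesund, Drammen, Stavanger.
Distance 2: Bodø, Trondheim.
Distance 3: Narvik, Oslo.
Distance 4: Molde.
Distance 5: Hamar — contains Hamar.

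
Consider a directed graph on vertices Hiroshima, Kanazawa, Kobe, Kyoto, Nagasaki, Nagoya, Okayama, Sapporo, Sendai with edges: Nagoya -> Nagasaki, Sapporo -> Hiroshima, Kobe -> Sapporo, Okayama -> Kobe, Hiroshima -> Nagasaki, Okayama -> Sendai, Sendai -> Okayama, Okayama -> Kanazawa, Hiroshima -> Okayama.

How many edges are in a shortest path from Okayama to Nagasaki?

4

Distance 0: Okayama.
Distance 1: Kanazawa, Kobe, Sendai.
Distance 2: Sapporo.
Distance 3: Hiroshima.
Distance 4: Nagasaki — contains Nagasaki.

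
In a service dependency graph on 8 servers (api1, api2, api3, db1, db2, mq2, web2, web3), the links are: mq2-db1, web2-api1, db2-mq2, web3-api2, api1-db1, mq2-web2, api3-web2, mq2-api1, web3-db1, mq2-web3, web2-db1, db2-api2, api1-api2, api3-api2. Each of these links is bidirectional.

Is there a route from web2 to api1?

Explore from web2.
Distance 1: reach api1, api3, db1, mq2.
Found api1.

Yes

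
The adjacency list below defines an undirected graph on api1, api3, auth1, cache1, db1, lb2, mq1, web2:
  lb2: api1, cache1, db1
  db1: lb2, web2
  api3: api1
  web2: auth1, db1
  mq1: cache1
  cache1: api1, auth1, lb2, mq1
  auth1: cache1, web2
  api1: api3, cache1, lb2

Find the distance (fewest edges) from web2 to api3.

4

Distance 0: web2.
Distance 1: auth1, db1.
Distance 2: cache1, lb2.
Distance 3: api1, mq1.
Distance 4: api3 — contains api3.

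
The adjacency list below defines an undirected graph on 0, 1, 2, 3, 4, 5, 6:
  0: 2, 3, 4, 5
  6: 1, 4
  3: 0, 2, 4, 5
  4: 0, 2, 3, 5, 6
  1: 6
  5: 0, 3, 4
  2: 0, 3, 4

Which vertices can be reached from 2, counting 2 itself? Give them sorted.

Start at 2.
Its neighbours: 0, 3, 4.
Then their neighbours: 5, 6.
Then next layer: 1.
Every vertex is now reached.

0, 1, 2, 3, 4, 5, 6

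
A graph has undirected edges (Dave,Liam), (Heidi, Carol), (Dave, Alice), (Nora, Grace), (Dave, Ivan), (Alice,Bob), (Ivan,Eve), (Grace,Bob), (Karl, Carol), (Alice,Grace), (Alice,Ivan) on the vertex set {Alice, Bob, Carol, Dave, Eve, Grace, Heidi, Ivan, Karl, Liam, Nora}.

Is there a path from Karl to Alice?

Explore from Karl.
Distance 1: reach Carol.
Distance 2: reach Heidi.
The search is exhausted without reaching Alice; it lies in a different component.

No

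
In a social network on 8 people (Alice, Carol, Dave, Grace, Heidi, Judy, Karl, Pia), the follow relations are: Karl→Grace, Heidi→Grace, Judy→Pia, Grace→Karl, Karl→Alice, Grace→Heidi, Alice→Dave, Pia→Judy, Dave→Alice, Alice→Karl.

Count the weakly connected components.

From Alice: component {Alice, Dave, Grace, Heidi, Karl}.
From Carol: component {Carol}.
From Judy: component {Judy, Pia}.
That's 3 components.

3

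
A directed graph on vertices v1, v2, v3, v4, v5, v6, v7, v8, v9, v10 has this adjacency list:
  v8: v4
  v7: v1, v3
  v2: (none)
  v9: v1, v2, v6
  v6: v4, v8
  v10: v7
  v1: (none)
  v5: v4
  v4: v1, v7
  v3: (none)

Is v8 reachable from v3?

No

v3 has no outgoing edges, so nothing is reachable from it.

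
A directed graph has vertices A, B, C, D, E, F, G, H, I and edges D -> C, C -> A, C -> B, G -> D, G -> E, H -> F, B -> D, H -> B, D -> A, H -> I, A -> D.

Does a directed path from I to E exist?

No

I has no outgoing edges, so nothing is reachable from it.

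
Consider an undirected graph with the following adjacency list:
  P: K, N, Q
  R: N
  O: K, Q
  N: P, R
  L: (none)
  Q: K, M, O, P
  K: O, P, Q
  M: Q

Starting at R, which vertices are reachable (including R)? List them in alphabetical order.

K, M, N, O, P, Q, R

Start at R.
Its neighbours: N.
Then their neighbours: P.
Then next layer: K, Q.
Then next layer: M, O.
Nothing further is reachable.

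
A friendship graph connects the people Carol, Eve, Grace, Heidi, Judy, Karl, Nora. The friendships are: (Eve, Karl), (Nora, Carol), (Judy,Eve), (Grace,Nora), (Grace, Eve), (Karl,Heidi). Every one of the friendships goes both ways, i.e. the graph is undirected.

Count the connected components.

1

From Carol: component {Carol, Eve, Grace, Heidi, Judy, Karl, Nora}.
That's 1 component.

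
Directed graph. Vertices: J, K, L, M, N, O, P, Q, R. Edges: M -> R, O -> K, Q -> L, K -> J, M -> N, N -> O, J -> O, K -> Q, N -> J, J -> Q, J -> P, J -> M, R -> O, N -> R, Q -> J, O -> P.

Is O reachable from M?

Yes

Explore from M.
Distance 1: reach N, R.
Distance 2: reach J, O.
Found O.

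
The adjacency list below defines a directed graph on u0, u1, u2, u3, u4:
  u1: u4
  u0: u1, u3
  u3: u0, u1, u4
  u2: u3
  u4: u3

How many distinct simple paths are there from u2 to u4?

u2→u3→u0→u1→u4
u2→u3→u1→u4
u2→u3→u4

3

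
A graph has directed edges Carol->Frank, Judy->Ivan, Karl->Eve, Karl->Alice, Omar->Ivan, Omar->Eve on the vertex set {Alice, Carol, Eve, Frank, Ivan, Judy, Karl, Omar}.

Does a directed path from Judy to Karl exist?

No

Explore from Judy.
Distance 1: reach Ivan.
The search from Judy is exhausted; no directed path reaches Karl.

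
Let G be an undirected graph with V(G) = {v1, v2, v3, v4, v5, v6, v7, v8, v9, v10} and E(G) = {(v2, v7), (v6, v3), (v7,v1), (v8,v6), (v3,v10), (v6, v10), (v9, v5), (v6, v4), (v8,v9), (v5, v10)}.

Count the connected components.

From v1: component {v1, v2, v7}.
From v3: component {v3, v4, v5, v6, v8, v9, v10}.
That's 2 components.

2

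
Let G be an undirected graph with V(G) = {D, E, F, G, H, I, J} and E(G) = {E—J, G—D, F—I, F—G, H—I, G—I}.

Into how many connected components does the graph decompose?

2

From D: component {D, F, G, H, I}.
From E: component {E, J}.
That's 2 components.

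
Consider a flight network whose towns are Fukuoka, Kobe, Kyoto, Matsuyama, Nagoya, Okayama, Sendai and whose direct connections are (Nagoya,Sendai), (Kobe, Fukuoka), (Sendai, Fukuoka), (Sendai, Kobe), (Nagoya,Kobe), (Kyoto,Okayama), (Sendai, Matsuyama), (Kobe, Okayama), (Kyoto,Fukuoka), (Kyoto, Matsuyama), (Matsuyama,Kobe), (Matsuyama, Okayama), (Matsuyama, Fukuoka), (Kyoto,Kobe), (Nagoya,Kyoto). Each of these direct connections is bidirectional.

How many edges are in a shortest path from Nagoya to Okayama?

2

Distance 0: Nagoya.
Distance 1: Kobe, Kyoto, Sendai.
Distance 2: Fukuoka, Matsuyama, Okayama — contains Okayama.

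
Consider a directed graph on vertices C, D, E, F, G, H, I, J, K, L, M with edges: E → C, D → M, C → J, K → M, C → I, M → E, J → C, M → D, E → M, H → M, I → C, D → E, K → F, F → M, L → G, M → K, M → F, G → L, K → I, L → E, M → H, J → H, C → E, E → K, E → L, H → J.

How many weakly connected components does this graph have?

From C: component {C, D, E, F, G, H, I, J, K, L, M}.
That's 1 component.

1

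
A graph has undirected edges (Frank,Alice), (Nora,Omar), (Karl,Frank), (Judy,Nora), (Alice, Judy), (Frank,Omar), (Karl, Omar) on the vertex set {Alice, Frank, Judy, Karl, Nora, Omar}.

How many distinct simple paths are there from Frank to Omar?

3

Frank–Alice–Judy–Nora–Omar
Frank–Karl–Omar
Frank–Omar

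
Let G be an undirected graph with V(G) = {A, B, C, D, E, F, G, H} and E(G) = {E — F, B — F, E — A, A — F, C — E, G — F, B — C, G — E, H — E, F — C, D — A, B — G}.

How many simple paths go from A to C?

A–E–C
A–E–F–B–C
A–E–F–C
A–E–F–G–B–C
A–E–G–B–C
A–E–G–B–F–C
A–E–G–F–B–C
A–E–G–F–C
A–F–B–C
A–F–B–G–E–C
A–F–C
A–F–E–C
A–F–E–G–B–C
A–F–G–B–C
A–F–G–E–C

15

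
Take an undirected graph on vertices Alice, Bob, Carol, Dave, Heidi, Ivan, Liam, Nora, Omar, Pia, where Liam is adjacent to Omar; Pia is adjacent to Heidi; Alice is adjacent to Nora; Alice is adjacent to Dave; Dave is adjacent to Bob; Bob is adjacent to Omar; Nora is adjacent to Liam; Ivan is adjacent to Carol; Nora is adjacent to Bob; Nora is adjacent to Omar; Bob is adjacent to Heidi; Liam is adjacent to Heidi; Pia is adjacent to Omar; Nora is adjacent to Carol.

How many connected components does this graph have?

1

From Alice: component {Alice, Bob, Carol, Dave, Heidi, Ivan, Liam, Nora, Omar, Pia}.
That's 1 component.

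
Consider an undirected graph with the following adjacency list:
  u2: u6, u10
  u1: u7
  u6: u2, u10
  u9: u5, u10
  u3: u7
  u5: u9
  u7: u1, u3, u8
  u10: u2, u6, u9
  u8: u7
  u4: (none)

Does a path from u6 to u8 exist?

No

Explore from u6.
Distance 1: reach u2, u10.
Distance 2: reach u9.
Distance 3: reach u5.
The search is exhausted without reaching u8; it lies in a different component.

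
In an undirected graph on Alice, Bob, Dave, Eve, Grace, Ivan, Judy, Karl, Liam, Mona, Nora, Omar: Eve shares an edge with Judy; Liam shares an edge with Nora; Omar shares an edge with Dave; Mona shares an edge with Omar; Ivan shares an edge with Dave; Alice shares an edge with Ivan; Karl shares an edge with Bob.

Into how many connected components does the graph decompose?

From Alice: component {Alice, Dave, Ivan, Mona, Omar}.
From Bob: component {Bob, Karl}.
From Eve: component {Eve, Judy}.
From Grace: component {Grace}.
From Liam: component {Liam, Nora}.
That's 5 components.

5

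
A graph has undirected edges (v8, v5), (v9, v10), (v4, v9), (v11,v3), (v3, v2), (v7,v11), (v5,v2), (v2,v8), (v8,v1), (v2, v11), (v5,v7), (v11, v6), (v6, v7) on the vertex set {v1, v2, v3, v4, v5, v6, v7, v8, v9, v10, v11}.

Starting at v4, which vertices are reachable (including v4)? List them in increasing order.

Start at v4.
Its neighbours: v9.
Then their neighbours: v10.
Nothing further is reachable.

v4, v9, v10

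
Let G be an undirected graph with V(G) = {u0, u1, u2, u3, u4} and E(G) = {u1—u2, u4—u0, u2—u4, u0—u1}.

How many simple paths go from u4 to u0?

u4–u0
u4–u2–u1–u0

2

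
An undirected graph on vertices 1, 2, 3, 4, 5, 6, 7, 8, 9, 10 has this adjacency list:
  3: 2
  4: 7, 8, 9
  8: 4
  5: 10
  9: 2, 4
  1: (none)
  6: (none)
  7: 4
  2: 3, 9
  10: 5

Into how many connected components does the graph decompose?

4

From 1: component {1}.
From 2: component {2, 3, 4, 7, 8, 9}.
From 5: component {5, 10}.
From 6: component {6}.
That's 4 components.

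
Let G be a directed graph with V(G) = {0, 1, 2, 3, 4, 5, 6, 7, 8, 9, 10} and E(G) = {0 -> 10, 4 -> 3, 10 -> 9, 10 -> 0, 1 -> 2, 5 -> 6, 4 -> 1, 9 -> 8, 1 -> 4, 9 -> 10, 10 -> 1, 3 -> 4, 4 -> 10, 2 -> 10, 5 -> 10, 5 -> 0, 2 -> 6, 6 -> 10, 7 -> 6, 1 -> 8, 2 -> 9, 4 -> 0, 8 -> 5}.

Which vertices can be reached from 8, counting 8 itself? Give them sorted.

0, 1, 2, 3, 4, 5, 6, 8, 9, 10

Start at 8.
Its neighbours: 5.
Then their neighbours: 0, 6, 10.
Then next layer: 1, 9.
Then next layer: 2, 4.
Then next layer: 3.
Nothing further is reachable.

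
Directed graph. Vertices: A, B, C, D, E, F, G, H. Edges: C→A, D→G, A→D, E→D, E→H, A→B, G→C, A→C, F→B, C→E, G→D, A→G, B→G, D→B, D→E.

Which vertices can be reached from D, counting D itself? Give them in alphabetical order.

A, B, C, D, E, G, H

Start at D.
Its neighbours: B, E, G.
Then their neighbours: C, H.
Then next layer: A.
Nothing further is reachable.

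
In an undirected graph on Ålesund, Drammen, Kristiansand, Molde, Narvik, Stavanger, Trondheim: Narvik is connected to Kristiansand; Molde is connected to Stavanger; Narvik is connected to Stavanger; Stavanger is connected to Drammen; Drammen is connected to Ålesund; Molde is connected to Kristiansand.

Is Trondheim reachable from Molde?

Explore from Molde.
Distance 1: reach Kristiansand, Stavanger.
Distance 2: reach Drammen, Narvik.
Distance 3: reach Ålesund.
The search is exhausted without reaching Trondheim; it lies in a different component.

No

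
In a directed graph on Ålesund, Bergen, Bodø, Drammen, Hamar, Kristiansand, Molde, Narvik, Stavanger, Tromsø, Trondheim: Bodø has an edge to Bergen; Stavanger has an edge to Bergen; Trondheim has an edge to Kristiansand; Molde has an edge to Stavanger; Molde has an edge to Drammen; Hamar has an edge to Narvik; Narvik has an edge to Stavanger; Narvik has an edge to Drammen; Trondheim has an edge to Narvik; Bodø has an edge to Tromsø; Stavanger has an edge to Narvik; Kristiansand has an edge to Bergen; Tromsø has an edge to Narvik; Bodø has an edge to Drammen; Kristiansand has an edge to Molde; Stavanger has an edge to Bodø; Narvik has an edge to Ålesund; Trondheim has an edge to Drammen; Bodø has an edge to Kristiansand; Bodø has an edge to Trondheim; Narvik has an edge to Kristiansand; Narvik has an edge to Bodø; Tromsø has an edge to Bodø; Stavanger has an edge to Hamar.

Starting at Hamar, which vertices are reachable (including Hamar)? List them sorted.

Start at Hamar.
Its neighbours: Narvik.
Then their neighbours: Ålesund, Bodø, Drammen, Kristiansand, Stavanger.
Then next layer: Bergen, Molde, Tromsø, Trondheim.
Every vertex is now reached.

Ålesund, Bergen, Bodø, Drammen, Hamar, Kristiansand, Molde, Narvik, Stavanger, Tromsø, Trondheim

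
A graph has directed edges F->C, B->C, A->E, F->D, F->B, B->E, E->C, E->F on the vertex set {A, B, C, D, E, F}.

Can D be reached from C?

C has no outgoing edges, so nothing is reachable from it.

No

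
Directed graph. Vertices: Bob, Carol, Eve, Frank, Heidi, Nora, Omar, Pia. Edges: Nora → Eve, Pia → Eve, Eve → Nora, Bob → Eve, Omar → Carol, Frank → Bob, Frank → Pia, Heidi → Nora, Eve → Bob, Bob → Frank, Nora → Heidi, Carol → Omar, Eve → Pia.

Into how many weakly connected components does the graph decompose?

From Bob: component {Bob, Eve, Frank, Heidi, Nora, Pia}.
From Carol: component {Carol, Omar}.
That's 2 components.

2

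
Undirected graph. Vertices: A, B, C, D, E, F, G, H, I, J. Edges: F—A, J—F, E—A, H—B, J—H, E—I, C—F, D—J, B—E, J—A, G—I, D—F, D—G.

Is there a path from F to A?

Yes

Explore from F.
Distance 1: reach A, C, D, J.
Found A.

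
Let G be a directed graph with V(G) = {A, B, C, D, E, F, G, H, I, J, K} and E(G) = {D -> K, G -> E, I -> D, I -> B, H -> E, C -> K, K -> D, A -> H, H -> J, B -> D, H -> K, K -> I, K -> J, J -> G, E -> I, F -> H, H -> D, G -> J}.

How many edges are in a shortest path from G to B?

Distance 0: G.
Distance 1: E, J.
Distance 2: I.
Distance 3: B, D — contains B.

3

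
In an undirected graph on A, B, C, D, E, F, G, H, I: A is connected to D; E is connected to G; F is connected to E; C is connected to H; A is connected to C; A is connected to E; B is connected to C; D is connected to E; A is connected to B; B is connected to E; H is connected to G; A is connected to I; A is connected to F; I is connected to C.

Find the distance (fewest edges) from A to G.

Distance 0: A.
Distance 1: B, C, D, E, F, I.
Distance 2: G, H — contains G.

2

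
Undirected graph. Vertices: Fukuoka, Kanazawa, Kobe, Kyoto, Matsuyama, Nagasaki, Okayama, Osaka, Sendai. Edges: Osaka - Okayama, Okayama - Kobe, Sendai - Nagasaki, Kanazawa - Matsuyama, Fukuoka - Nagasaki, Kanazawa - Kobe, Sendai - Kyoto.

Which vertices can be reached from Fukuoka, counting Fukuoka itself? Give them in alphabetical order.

Fukuoka, Kyoto, Nagasaki, Sendai

Start at Fukuoka.
Its neighbours: Nagasaki.
Then their neighbours: Sendai.
Then next layer: Kyoto.
Nothing further is reachable.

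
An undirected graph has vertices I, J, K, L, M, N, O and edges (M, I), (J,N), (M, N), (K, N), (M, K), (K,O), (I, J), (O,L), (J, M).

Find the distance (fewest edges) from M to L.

3

Distance 0: M.
Distance 1: I, J, K, N.
Distance 2: O.
Distance 3: L — contains L.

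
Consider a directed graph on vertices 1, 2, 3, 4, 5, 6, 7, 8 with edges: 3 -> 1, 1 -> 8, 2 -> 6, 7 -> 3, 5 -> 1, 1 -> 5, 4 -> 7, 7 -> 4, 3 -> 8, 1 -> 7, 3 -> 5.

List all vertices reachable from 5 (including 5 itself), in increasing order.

1, 3, 4, 5, 7, 8

Start at 5.
Its neighbours: 1.
Then their neighbours: 7, 8.
Then next layer: 3, 4.
Nothing further is reachable.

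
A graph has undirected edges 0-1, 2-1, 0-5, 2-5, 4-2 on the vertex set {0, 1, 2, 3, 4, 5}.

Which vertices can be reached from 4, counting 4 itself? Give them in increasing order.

0, 1, 2, 4, 5

Start at 4.
Its neighbours: 2.
Then their neighbours: 1, 5.
Then next layer: 0.
Nothing further is reachable.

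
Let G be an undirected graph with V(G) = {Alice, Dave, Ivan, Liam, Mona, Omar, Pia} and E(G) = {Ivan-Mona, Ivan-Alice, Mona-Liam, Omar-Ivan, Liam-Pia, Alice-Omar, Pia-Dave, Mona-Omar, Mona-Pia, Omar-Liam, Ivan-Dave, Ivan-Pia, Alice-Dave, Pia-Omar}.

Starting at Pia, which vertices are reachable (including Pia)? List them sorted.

Alice, Dave, Ivan, Liam, Mona, Omar, Pia

Start at Pia.
Its neighbours: Dave, Ivan, Liam, Mona, Omar.
Then their neighbours: Alice.
Every vertex is now reached.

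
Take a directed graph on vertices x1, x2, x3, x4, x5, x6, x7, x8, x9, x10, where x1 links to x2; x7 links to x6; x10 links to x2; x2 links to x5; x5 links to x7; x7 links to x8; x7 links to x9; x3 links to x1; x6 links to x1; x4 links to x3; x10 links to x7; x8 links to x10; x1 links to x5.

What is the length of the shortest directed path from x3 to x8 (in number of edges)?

4

Distance 0: x3.
Distance 1: x1.
Distance 2: x2, x5.
Distance 3: x7.
Distance 4: x6, x8, x9 — contains x8.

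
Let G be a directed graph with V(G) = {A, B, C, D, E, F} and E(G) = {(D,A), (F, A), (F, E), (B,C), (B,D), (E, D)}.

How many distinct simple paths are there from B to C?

1

B→C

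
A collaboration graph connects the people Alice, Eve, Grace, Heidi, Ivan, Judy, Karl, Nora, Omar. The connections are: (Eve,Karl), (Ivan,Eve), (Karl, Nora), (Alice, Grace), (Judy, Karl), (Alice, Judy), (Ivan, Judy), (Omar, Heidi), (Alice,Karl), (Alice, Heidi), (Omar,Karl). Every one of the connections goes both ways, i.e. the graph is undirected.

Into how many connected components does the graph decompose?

From Alice: component {Alice, Eve, Grace, Heidi, Ivan, Judy, Karl, Nora, Omar}.
That's 1 component.

1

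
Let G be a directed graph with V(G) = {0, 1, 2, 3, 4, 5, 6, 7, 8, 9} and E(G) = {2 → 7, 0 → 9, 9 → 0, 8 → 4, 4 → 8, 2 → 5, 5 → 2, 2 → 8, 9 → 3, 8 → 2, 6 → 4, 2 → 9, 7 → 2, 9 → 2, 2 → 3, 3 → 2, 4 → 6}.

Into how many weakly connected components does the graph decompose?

2

From 0: component {0, 2, 3, 4, 5, 6, 7, 8, 9}.
From 1: component {1}.
That's 2 components.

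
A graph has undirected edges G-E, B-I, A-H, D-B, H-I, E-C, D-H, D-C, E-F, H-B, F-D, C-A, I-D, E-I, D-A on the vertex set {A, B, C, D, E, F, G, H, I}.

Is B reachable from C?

Explore from C.
Distance 1: reach A, D, E.
Distance 2: reach B, F, G, H, I.
Found B.

Yes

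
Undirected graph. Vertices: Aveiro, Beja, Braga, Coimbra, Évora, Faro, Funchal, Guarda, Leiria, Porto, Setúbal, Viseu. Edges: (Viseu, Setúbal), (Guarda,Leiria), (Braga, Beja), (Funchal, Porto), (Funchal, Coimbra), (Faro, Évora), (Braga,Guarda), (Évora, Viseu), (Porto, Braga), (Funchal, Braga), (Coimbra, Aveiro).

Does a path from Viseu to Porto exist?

Explore from Viseu.
Distance 1: reach Évora, Setúbal.
Distance 2: reach Faro.
The search is exhausted without reaching Porto; it lies in a different component.

No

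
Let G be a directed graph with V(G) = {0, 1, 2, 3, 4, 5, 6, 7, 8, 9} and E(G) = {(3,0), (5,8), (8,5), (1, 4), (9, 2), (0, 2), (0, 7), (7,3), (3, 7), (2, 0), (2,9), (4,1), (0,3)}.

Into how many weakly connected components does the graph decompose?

4

From 0: component {0, 2, 3, 7, 9}.
From 1: component {1, 4}.
From 5: component {5, 8}.
From 6: component {6}.
That's 4 components.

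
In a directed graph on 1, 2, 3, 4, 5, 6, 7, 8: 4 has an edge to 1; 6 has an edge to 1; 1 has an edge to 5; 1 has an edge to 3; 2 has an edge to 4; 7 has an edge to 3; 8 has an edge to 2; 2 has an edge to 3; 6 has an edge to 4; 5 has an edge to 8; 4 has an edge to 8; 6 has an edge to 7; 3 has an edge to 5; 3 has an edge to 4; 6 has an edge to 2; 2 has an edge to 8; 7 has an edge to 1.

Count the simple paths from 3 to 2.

3

3→4→1→5→8→2
3→4→8→2
3→5→8→2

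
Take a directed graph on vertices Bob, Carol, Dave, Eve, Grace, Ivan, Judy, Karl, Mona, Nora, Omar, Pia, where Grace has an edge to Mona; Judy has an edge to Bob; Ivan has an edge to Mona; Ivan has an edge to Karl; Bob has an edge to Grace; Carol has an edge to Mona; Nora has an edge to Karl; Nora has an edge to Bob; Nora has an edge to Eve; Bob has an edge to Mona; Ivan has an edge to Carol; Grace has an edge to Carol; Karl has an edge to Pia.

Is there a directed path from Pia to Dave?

Pia has no outgoing edges, so nothing is reachable from it.

No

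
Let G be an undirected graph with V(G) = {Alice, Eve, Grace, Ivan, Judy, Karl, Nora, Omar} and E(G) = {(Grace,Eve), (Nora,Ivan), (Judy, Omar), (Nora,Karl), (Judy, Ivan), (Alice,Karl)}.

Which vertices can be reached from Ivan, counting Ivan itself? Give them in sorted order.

Alice, Ivan, Judy, Karl, Nora, Omar

Start at Ivan.
Its neighbours: Judy, Nora.
Then their neighbours: Karl, Omar.
Then next layer: Alice.
Nothing further is reachable.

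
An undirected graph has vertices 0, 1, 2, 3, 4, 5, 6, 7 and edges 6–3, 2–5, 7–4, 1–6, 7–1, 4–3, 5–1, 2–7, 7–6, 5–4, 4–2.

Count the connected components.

From 0: component {0}.
From 1: component {1, 2, 3, 4, 5, 6, 7}.
That's 2 components.

2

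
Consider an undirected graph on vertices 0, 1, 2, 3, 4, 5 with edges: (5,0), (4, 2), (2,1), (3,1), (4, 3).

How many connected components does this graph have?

From 0: component {0, 5}.
From 1: component {1, 2, 3, 4}.
That's 2 components.

2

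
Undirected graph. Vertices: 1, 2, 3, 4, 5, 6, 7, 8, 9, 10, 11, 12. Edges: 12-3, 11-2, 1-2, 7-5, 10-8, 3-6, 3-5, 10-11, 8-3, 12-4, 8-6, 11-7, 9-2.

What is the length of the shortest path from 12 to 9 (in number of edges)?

Distance 0: 12.
Distance 1: 3, 4.
Distance 2: 5, 6, 8.
Distance 3: 7, 10.
Distance 4: 11.
Distance 5: 2.
Distance 6: 1, 9 — contains 9.

6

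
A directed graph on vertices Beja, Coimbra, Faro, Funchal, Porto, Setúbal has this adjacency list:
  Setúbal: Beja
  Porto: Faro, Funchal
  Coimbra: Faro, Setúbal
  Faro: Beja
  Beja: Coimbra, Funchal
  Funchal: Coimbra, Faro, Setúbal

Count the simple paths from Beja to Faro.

Beja→Coimbra→Faro
Beja→Funchal→Coimbra→Faro
Beja→Funchal→Faro

3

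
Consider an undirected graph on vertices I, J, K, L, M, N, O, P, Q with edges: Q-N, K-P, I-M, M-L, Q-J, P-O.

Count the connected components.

3

From I: component {I, L, M}.
From J: component {J, N, Q}.
From K: component {K, O, P}.
That's 3 components.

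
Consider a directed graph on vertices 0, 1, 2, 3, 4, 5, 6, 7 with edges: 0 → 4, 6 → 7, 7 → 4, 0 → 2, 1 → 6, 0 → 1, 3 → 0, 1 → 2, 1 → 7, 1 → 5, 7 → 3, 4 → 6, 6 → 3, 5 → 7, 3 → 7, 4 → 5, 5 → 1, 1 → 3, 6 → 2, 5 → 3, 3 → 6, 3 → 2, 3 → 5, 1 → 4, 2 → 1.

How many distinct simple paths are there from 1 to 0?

14

1→3→0
1→4→5→3→0
1→4→5→7→3→0
1→4→6→3→0
1→4→6→7→3→0
1→5→3→0
1→5→7→3→0
1→5→7→4→6→3→0
1→6→3→0
1→6→7→3→0
1→6→7→4→5→3→0
1→7→3→0
1→7→4→5→3→0
1→7→4→6→3→0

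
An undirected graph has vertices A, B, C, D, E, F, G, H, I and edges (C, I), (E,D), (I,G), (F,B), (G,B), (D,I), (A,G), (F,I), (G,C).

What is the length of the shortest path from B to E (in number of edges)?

Distance 0: B.
Distance 1: F, G.
Distance 2: A, C, I.
Distance 3: D.
Distance 4: E — contains E.

4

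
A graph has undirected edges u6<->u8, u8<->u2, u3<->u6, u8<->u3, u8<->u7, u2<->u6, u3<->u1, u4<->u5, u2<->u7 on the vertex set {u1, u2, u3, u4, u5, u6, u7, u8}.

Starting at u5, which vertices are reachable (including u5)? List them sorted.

u4, u5

Start at u5.
Its neighbours: u4.
Nothing further is reachable.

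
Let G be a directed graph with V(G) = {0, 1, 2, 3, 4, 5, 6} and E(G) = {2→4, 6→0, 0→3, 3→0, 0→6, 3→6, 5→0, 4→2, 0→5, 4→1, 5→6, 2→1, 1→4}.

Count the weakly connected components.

From 0: component {0, 3, 5, 6}.
From 1: component {1, 2, 4}.
That's 2 components.

2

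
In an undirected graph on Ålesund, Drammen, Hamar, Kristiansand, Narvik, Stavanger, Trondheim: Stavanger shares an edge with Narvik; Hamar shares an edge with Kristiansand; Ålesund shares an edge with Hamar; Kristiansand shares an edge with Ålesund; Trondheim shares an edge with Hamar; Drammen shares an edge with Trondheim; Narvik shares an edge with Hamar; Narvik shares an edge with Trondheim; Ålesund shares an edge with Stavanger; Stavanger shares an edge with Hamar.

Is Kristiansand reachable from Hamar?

Explore from Hamar.
Distance 1: reach Ålesund, Kristiansand, Narvik, Stavanger, Trondheim.
Found Kristiansand.

Yes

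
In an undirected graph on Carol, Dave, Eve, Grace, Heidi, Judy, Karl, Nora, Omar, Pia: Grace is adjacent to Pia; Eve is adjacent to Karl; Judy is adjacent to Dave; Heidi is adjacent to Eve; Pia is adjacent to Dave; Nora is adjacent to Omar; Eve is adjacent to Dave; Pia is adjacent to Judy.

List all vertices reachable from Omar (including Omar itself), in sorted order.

Nora, Omar

Start at Omar.
Its neighbours: Nora.
Nothing further is reachable.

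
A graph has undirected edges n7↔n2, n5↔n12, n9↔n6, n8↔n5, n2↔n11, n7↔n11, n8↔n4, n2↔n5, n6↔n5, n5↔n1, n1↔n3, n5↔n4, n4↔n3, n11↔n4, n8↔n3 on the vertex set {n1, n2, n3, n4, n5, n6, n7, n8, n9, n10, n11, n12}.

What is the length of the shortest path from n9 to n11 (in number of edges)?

4

Distance 0: n9.
Distance 1: n6.
Distance 2: n5.
Distance 3: n1, n2, n4, n8, n12.
Distance 4: n3, n7, n11 — contains n11.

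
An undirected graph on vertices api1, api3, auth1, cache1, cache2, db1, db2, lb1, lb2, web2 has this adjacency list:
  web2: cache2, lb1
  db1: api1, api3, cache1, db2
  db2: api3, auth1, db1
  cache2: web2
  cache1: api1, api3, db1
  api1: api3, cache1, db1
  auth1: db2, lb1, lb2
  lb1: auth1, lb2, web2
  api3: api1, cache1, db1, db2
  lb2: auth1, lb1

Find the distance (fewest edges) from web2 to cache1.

5

Distance 0: web2.
Distance 1: cache2, lb1.
Distance 2: auth1, lb2.
Distance 3: db2.
Distance 4: api3, db1.
Distance 5: api1, cache1 — contains cache1.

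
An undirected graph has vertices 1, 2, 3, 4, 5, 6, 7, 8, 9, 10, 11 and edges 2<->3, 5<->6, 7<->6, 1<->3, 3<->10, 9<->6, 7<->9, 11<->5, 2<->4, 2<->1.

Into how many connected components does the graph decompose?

From 1: component {1, 2, 3, 4, 10}.
From 5: component {5, 6, 7, 9, 11}.
From 8: component {8}.
That's 3 components.

3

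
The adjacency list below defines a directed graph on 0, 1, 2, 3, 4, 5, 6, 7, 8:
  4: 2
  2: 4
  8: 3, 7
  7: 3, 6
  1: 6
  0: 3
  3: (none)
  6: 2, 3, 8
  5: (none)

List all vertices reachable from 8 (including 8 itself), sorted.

Start at 8.
Its neighbours: 3, 7.
Then their neighbours: 6.
Then next layer: 2.
Then next layer: 4.
Nothing further is reachable.

2, 3, 4, 6, 7, 8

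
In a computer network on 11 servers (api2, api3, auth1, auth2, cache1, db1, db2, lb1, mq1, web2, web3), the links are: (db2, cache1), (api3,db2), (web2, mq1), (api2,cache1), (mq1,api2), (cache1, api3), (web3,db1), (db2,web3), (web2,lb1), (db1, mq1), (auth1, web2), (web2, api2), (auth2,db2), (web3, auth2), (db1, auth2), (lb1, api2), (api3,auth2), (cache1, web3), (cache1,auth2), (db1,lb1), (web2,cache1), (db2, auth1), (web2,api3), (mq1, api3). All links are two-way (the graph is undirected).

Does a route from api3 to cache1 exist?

Yes

Explore from api3.
Distance 1: reach auth2, cache1, db2, mq1, web2.
Found cache1.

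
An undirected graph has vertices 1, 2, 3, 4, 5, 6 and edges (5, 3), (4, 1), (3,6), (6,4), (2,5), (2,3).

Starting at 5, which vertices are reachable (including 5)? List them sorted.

1, 2, 3, 4, 5, 6

Start at 5.
Its neighbours: 2, 3.
Then their neighbours: 6.
Then next layer: 4.
Then next layer: 1.
Every vertex is now reached.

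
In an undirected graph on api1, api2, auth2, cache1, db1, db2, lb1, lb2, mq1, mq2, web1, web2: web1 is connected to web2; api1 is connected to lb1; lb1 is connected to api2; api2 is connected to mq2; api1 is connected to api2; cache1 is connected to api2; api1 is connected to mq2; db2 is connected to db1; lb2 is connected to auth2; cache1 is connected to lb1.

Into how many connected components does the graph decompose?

5

From api1: component {api1, api2, cache1, lb1, mq2}.
From auth2: component {auth2, lb2}.
From db1: component {db1, db2}.
From mq1: component {mq1}.
From web1: component {web1, web2}.
That's 5 components.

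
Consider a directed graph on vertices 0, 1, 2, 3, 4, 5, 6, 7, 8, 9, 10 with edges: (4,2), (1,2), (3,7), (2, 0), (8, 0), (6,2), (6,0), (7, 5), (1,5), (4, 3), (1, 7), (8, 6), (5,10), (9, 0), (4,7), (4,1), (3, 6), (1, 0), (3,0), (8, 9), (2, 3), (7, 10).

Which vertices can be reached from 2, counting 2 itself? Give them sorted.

Start at 2.
Its neighbours: 0, 3.
Then their neighbours: 6, 7.
Then next layer: 5, 10.
Nothing further is reachable.

0, 2, 3, 5, 6, 7, 10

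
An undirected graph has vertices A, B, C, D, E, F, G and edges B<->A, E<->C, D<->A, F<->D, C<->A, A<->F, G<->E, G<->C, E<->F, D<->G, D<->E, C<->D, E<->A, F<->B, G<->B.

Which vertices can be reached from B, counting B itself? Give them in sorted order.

A, B, C, D, E, F, G

Start at B.
Its neighbours: A, F, G.
Then their neighbours: C, D, E.
Every vertex is now reached.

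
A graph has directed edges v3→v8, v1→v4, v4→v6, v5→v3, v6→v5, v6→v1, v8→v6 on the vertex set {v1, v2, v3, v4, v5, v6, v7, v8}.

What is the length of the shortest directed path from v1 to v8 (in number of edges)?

5

Distance 0: v1.
Distance 1: v4.
Distance 2: v6.
Distance 3: v5.
Distance 4: v3.
Distance 5: v8 — contains v8.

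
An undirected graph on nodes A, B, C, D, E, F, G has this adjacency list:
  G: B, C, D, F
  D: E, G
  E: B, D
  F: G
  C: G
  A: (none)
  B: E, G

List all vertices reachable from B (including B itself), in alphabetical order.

Start at B.
Its neighbours: E, G.
Then their neighbours: C, D, F.
Nothing further is reachable.

B, C, D, E, F, G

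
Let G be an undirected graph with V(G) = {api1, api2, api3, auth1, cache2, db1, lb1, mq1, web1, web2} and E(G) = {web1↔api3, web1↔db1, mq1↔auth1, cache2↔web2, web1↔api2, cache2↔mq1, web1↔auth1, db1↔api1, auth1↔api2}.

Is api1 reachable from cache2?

Yes

Explore from cache2.
Distance 1: reach mq1, web2.
Distance 2: reach auth1.
Distance 3: reach api2, web1.
Distance 4: reach api3, db1.
Distance 5: reach api1.
Found api1.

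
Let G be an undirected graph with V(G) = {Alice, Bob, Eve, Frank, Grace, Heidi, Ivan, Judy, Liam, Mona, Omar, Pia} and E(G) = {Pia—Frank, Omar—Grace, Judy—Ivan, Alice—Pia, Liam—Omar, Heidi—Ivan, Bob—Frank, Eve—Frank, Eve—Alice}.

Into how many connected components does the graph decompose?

4

From Alice: component {Alice, Bob, Eve, Frank, Pia}.
From Grace: component {Grace, Liam, Omar}.
From Heidi: component {Heidi, Ivan, Judy}.
From Mona: component {Mona}.
That's 4 components.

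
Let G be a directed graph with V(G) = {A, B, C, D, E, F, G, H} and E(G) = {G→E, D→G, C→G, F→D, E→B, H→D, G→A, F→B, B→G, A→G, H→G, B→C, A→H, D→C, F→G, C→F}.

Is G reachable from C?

Explore from C.
Distance 1: reach F, G.
Found G.

Yes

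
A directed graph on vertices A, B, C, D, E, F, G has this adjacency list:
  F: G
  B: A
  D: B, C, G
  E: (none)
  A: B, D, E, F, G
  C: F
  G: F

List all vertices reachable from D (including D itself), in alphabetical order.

Start at D.
Its neighbours: B, C, G.
Then their neighbours: A, F.
Then next layer: E.
Every vertex is now reached.

A, B, C, D, E, F, G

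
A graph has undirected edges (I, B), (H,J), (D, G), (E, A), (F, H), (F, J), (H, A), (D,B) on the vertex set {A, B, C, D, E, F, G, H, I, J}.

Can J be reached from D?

Explore from D.
Distance 1: reach B, G.
Distance 2: reach I.
The search is exhausted without reaching J; it lies in a different component.

No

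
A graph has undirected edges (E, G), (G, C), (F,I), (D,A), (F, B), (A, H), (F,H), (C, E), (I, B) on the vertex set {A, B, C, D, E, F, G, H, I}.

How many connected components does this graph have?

From A: component {A, B, D, F, H, I}.
From C: component {C, E, G}.
That's 2 components.

2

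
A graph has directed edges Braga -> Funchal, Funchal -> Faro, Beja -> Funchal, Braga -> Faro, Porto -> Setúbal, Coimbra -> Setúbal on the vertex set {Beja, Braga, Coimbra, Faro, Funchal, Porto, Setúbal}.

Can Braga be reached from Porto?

Explore from Porto.
Distance 1: reach Setúbal.
The search from Porto is exhausted; no directed path reaches Braga.

No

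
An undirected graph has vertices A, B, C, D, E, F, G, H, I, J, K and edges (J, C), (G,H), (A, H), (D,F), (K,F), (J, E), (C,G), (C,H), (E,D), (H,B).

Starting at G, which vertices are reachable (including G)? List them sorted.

A, B, C, D, E, F, G, H, J, K

Start at G.
Its neighbours: C, H.
Then their neighbours: A, B, J.
Then next layer: E.
Then next layer: D.
Then next layer: F.
Then next layer: K.
Nothing further is reachable.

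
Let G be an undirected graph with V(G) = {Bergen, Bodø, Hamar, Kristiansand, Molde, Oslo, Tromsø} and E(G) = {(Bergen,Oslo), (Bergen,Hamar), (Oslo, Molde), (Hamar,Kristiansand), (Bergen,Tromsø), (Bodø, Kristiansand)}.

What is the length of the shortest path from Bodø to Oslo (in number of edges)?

Distance 0: Bodø.
Distance 1: Kristiansand.
Distance 2: Hamar.
Distance 3: Bergen.
Distance 4: Oslo, Tromsø — contains Oslo.

4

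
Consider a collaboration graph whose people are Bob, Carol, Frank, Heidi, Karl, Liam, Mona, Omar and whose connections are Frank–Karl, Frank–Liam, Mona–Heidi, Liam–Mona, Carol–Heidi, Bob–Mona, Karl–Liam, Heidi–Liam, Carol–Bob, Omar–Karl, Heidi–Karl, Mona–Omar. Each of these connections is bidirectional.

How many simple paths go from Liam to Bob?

Liam–Frank–Karl–Heidi–Carol–Bob
Liam–Frank–Karl–Heidi–Mona–Bob
Liam–Frank–Karl–Omar–Mona–Bob
Liam–Frank–Karl–Omar–Mona–Heidi–Carol–Bob
Liam–Heidi–Carol–Bob
Liam–Heidi–Karl–Omar–Mona–Bob
Liam–Heidi–Mona–Bob
Liam–Karl–Heidi–Carol–Bob
Liam–Karl–Heidi–Mona–Bob
Liam–Karl–Omar–Mona–Bob
Liam–Karl–Omar–Mona–Heidi–Carol–Bob
Liam–Mona–Bob
Liam–Mona–Heidi–Carol–Bob
Liam–Mona–Omar–Karl–Heidi–Carol–Bob

14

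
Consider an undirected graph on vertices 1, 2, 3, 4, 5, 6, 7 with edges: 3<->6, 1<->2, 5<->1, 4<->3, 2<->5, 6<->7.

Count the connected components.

2

From 1: component {1, 2, 5}.
From 3: component {3, 4, 6, 7}.
That's 2 components.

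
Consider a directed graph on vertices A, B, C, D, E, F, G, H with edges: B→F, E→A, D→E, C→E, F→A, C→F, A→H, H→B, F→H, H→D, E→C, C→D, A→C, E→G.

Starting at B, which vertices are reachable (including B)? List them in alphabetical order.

Start at B.
Its neighbours: F.
Then their neighbours: A, H.
Then next layer: C, D.
Then next layer: E.
Then next layer: G.
Every vertex is now reached.

A, B, C, D, E, F, G, H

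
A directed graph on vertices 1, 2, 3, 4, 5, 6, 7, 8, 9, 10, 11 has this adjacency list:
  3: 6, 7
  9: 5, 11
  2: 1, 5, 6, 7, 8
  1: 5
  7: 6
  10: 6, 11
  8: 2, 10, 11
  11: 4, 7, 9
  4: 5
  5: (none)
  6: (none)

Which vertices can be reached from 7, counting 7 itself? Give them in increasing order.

Start at 7.
Its neighbours: 6.
Nothing further is reachable.

6, 7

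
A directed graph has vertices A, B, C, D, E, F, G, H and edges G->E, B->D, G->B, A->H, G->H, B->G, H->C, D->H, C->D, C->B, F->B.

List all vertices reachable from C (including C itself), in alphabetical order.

B, C, D, E, G, H

Start at C.
Its neighbours: B, D.
Then their neighbours: G, H.
Then next layer: E.
Nothing further is reachable.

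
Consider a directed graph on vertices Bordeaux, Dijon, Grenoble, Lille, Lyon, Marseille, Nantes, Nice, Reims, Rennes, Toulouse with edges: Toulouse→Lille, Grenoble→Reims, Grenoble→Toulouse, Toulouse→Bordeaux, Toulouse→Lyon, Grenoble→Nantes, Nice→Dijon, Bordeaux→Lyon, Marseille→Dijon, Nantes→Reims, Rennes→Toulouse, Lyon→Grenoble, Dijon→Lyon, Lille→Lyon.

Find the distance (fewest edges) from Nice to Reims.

4

Distance 0: Nice.
Distance 1: Dijon.
Distance 2: Lyon.
Distance 3: Grenoble.
Distance 4: Nantes, Reims, Toulouse — contains Reims.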